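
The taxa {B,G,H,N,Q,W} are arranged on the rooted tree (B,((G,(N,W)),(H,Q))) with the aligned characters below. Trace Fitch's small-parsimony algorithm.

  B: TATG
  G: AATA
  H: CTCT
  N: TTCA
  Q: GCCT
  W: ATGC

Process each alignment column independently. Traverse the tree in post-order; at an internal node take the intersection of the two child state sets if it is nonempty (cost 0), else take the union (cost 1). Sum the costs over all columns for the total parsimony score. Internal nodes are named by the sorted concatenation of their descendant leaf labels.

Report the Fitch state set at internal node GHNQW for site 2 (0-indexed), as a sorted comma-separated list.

[col 0] NW: children N:{T}, W:{A} ∪→ {A,T}; cost 1
[col 0] GNW: children G:{A}, NW:{A,T} ∩→ {A}; cost 0
[col 0] HQ: children H:{C}, Q:{G} ∪→ {C,G}; cost 1
[col 0] GHNQW: children GNW:{A}, HQ:{C,G} ∪→ {A,C,G}; cost 1
[col 0] BGHNQW: children B:{T}, GHNQW:{A,C,G} ∪→ {A,C,G,T}; cost 1
[col 1] NW: children N:{T}, W:{T} ∩→ {T}; cost 0
[col 1] GNW: children G:{A}, NW:{T} ∪→ {A,T}; cost 1
[col 1] HQ: children H:{T}, Q:{C} ∪→ {C,T}; cost 1
[col 1] GHNQW: children GNW:{A,T}, HQ:{C,T} ∩→ {T}; cost 0
[col 1] BGHNQW: children B:{A}, GHNQW:{T} ∪→ {A,T}; cost 1
[col 2] NW: children N:{C}, W:{G} ∪→ {C,G}; cost 1
[col 2] GNW: children G:{T}, NW:{C,G} ∪→ {C,G,T}; cost 1
[col 2] HQ: children H:{C}, Q:{C} ∩→ {C}; cost 0
[col 2] GHNQW: children GNW:{C,G,T}, HQ:{C} ∩→ {C}; cost 0
[col 2] BGHNQW: children B:{T}, GHNQW:{C} ∪→ {C,T}; cost 1
[col 3] NW: children N:{A}, W:{C} ∪→ {A,C}; cost 1
[col 3] GNW: children G:{A}, NW:{A,C} ∩→ {A}; cost 0
[col 3] HQ: children H:{T}, Q:{T} ∩→ {T}; cost 0
[col 3] GHNQW: children GNW:{A}, HQ:{T} ∪→ {A,T}; cost 1
[col 3] BGHNQW: children B:{G}, GHNQW:{A,T} ∪→ {A,G,T}; cost 1
per-site changes: [4, 3, 3, 3]; total = 13

C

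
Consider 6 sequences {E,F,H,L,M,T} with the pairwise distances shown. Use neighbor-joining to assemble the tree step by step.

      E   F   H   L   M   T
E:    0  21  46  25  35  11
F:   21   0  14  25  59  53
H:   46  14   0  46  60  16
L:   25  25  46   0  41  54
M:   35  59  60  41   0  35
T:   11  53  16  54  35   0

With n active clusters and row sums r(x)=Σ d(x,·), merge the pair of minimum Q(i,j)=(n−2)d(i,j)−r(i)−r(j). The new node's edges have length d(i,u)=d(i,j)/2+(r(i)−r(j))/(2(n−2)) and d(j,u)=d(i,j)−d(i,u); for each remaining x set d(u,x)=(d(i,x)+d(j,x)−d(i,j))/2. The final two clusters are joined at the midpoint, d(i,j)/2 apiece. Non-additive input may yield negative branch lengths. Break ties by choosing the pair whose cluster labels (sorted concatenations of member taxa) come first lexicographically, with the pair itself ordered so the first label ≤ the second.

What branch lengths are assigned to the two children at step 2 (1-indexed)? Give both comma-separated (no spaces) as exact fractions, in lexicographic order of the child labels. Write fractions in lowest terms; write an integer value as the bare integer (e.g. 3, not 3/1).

12,33/2

step 1: merge (F,H) at d=14, Q=-298; branch lengths F→23/4, H→33/4; new cluster FH
  updated: d(E,FH)=53/2, d(FH,L)=57/2, d(FH,M)=105/2, d(FH,T)=55/2
step 2: merge (FH,L) at d=57/2, Q=-198; branch lengths FH→12, L→33/2; new cluster FHL
  updated: d(E,FHL)=23/2, d(FHL,M)=65/2, d(FHL,T)=53/2
step 3: merge (E,T) at d=11, Q=-108; branch lengths E→7/4, T→37/4; new cluster ET
  updated: d(ET,FHL)=27/2, d(ET,M)=59/2
step 4: merge (ET,FHL) at d=27/2, Q=-151/2; branch lengths ET→21/4, FHL→33/4; new cluster EFHLT
  updated: d(EFHLT,M)=97/4
step 5: merge (EFHLT,M) at d=97/4; branch lengths EFHLT→97/8, M→97/8; new cluster EFHLMT
final tree: (((E:7/4,T:37/4):21/4,((F:23/4,H:33/4):12,L:33/2):33/4):97/8,M:97/8)
total length: 365/4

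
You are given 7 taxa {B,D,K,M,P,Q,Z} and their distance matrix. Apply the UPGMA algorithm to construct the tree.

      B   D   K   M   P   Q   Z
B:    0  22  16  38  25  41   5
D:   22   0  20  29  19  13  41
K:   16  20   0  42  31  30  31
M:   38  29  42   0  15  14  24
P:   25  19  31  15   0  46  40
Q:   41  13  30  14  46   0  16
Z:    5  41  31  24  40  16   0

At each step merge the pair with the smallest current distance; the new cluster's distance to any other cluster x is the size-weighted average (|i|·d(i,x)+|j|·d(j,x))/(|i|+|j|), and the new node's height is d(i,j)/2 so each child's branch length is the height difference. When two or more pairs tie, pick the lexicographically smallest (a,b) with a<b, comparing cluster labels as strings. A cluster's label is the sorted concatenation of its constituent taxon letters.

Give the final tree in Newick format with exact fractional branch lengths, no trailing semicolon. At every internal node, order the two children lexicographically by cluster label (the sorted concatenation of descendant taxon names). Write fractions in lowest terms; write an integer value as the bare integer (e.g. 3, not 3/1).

iteration 1: select B,Z (d=5); attach at lengths (5/2, 5/2); label the merged cluster BZ
  updated: d(BZ,D)=63/2, d(BZ,K)=47/2, d(BZ,M)=31, d(BZ,P)=65/2, d(BZ,Q)=57/2
iteration 2: select D,Q (d=13); attach at lengths (13/2, 13/2); label the merged cluster DQ
  updated: d(BZ,DQ)=30, d(DQ,K)=25, d(DQ,M)=43/2, d(DQ,P)=65/2
iteration 3: select M,P (d=15); attach at lengths (15/2, 15/2); label the merged cluster MP
  updated: d(BZ,MP)=127/4, d(DQ,MP)=27, d(K,MP)=73/2
iteration 4: select BZ,K (d=47/2); attach at lengths (37/4, 47/4); label the merged cluster BKZ
  updated: d(BKZ,DQ)=85/3, d(BKZ,MP)=100/3
iteration 5: select DQ,MP (d=27); attach at lengths (7, 6); label the merged cluster DMPQ
  updated: d(BKZ,DMPQ)=185/6
iteration 6: select BKZ,DMPQ (d=185/6); attach at lengths (11/3, 23/12); label the merged cluster BDKMPQZ
final tree: (((B:5/2,Z:5/2):37/4,K:47/4):11/3,((D:13/2,Q:13/2):7,(M:15/2,P:15/2):6):23/12)
total length: 871/12

(((B:5/2,Z:5/2):37/4,K:47/4):11/3,((D:13/2,Q:13/2):7,(M:15/2,P:15/2):6):23/12)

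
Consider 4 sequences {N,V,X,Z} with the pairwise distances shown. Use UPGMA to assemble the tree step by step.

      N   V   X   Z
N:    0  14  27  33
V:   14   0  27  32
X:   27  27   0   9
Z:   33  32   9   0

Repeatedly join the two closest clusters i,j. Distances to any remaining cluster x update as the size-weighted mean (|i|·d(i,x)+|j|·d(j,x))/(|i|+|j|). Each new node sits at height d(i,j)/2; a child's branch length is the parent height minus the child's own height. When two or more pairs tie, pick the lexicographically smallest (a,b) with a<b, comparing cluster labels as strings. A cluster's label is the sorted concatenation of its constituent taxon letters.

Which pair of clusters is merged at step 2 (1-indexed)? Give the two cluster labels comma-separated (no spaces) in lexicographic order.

iteration 1: select X,Z (d=9); attach at lengths (9/2, 9/2); label the merged cluster XZ
  updated: d(N,XZ)=30, d(V,XZ)=59/2
iteration 2: select N,V (d=14); attach at lengths (7, 7); label the merged cluster NV
  updated: d(NV,XZ)=119/4
iteration 3: select NV,XZ (d=119/4); attach at lengths (63/8, 83/8); label the merged cluster NVXZ
final tree: ((N:7,V:7):63/8,(X:9/2,Z:9/2):83/8)
total length: 165/4

N,V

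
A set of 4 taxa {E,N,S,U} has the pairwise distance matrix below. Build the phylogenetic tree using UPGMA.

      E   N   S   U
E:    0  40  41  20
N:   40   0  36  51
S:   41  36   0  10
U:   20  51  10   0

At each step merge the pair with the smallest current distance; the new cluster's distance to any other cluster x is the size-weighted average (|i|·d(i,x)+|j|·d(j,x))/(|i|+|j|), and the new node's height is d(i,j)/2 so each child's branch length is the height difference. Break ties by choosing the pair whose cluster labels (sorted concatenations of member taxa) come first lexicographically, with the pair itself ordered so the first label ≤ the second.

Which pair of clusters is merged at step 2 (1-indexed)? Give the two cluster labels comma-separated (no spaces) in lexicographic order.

1. join S+U (d=10) ⇒ SU; edges |S|=5, |U|=5
  updated: d(E,SU)=61/2, d(N,SU)=87/2
2. join E+SU (d=61/2) ⇒ ESU; edges |E|=61/4, |SU|=41/4
  updated: d(ESU,N)=127/3
3. join ESU+N (d=127/3) ⇒ ENSU; edges |ESU|=71/12, |N|=127/6
final tree: ((E:61/4,(S:5,U:5):41/4):71/12,N:127/6)
total length: 751/12

E,SU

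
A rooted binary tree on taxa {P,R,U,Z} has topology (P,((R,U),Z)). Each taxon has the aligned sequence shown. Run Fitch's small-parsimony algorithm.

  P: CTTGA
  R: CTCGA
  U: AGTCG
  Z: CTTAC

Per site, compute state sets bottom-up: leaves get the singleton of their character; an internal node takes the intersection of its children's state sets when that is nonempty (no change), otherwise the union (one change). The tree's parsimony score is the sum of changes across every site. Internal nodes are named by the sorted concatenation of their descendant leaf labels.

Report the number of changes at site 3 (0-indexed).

2

[col 0] RU: children R:{C}, U:{A} ∪→ {A,C}; cost 1
[col 0] RUZ: children RU:{A,C}, Z:{C} ∩→ {C}; cost 0
[col 0] PRUZ: children P:{C}, RUZ:{C} ∩→ {C}; cost 0
[col 1] RU: children R:{T}, U:{G} ∪→ {G,T}; cost 1
[col 1] RUZ: children RU:{G,T}, Z:{T} ∩→ {T}; cost 0
[col 1] PRUZ: children P:{T}, RUZ:{T} ∩→ {T}; cost 0
[col 2] RU: children R:{C}, U:{T} ∪→ {C,T}; cost 1
[col 2] RUZ: children RU:{C,T}, Z:{T} ∩→ {T}; cost 0
[col 2] PRUZ: children P:{T}, RUZ:{T} ∩→ {T}; cost 0
[col 3] RU: children R:{G}, U:{C} ∪→ {C,G}; cost 1
[col 3] RUZ: children RU:{C,G}, Z:{A} ∪→ {A,C,G}; cost 1
[col 3] PRUZ: children P:{G}, RUZ:{A,C,G} ∩→ {G}; cost 0
[col 4] RU: children R:{A}, U:{G} ∪→ {A,G}; cost 1
[col 4] RUZ: children RU:{A,G}, Z:{C} ∪→ {A,C,G}; cost 1
[col 4] PRUZ: children P:{A}, RUZ:{A,C,G} ∩→ {A}; cost 0
per-site changes: [1, 1, 1, 2, 2]; total = 7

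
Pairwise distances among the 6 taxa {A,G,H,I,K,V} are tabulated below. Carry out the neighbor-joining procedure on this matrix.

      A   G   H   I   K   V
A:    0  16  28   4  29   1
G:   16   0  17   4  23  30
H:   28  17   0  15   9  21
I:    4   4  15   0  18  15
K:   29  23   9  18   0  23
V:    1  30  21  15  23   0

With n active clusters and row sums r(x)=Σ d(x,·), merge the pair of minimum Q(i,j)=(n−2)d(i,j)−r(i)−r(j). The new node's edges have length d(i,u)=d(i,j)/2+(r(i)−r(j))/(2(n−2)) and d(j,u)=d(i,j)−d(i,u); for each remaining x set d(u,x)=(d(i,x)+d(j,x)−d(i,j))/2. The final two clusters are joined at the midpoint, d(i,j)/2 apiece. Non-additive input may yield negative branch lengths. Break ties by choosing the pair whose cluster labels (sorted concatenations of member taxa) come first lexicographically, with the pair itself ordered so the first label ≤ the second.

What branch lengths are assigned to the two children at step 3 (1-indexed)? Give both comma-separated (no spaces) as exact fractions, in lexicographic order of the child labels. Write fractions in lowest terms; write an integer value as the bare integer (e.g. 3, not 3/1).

89/8,73/8

1. join A+V (d=1, Q=-164) ⇒ AV; edges |A|=-1, |V|=2
  updated: d(AV,G)=45/2, d(AV,H)=24, d(AV,I)=9, d(AV,K)=51/2
2. join H+K (d=9, Q=-227/2) ⇒ HK; edges |H|=11/4, |K|=25/4
  updated: d(AV,HK)=81/4, d(G,HK)=31/2, d(HK,I)=12
3. join AV+HK (d=81/4, Q=-59) ⇒ AHKV; edges |AV|=89/8, |HK|=73/8
  updated: d(AHKV,G)=71/8, d(AHKV,I)=3/8
4. join AHKV+G (d=71/8, Q=-53/4) ⇒ AGHKV; edges |AHKV|=21/8, |G|=25/4
  updated: d(AGHKV,I)=-9/4
5. join AGHKV+I (d=-9/4) ⇒ AGHIKV; edges |AGHKV|=-9/8, |I|=-9/8
final tree: ((((A:-1,V:2):89/8,(H:11/4,K:25/4):73/8):21/8,G:25/4):-9/8,I:-9/8)
total length: 295/8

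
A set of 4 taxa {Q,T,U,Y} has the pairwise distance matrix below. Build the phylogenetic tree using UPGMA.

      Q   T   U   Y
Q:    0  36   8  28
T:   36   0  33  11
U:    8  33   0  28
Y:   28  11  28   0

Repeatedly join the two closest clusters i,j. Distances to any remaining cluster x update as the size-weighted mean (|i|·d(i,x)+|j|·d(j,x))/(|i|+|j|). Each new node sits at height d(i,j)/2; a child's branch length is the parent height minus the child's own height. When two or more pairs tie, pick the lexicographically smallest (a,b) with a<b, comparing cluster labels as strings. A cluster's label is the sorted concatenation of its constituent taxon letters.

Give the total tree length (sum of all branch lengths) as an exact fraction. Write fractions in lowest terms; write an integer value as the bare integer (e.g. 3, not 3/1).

163/4

iteration 1: select Q,U (d=8); attach at lengths (4, 4); label the merged cluster QU
  updated: d(QU,T)=69/2, d(QU,Y)=28
iteration 2: select T,Y (d=11); attach at lengths (11/2, 11/2); label the merged cluster TY
  updated: d(QU,TY)=125/4
iteration 3: select QU,TY (d=125/4); attach at lengths (93/8, 81/8); label the merged cluster QTUY
final tree: ((Q:4,U:4):93/8,(T:11/2,Y:11/2):81/8)
total length: 163/4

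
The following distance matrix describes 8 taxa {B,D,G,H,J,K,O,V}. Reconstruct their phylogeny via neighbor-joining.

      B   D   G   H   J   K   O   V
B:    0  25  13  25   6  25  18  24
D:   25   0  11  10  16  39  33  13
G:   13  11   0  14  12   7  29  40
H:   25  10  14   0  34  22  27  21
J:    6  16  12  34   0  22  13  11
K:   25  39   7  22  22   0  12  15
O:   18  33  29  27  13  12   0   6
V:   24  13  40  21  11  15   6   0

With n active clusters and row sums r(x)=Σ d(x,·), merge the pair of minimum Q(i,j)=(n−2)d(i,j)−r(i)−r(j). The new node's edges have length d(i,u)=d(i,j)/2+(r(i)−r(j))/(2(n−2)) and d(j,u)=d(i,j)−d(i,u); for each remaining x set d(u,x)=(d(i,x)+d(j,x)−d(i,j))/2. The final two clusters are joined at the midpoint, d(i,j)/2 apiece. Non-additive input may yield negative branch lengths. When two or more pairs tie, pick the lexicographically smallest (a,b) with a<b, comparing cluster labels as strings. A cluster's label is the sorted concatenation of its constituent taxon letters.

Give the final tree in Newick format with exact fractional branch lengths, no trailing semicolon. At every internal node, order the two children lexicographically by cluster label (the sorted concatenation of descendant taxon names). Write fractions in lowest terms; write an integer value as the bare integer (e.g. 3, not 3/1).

step 1: merge (D,H) at d=10, Q=-240; branch lengths D→9/2, H→11/2; new cluster DH
  updated: d(B,DH)=20, d(DH,G)=15/2, d(DH,J)=20, d(DH,K)=51/2, d(DH,O)=25, d(DH,V)=12
step 2: merge (DH,G) at d=15/2, Q=-181; branch lengths DH→39/10, G→18/5; new cluster DGH
  updated: d(B,DGH)=51/4, d(DGH,J)=49/4, d(DGH,K)=25/2, d(DGH,O)=93/4, d(DGH,V)=89/4
step 3: merge (O,V) at d=6, Q=-253/2; branch lengths O→9/4, V→15/4; new cluster OV
  updated: d(B,OV)=18, d(DGH,OV)=79/4, d(J,OV)=9, d(K,OV)=21/2
step 4: merge (K,OV) at d=21/2, Q=-383/4; branch lengths K→59/8, OV→25/8; new cluster KOV
  updated: d(B,KOV)=65/4, d(DGH,KOV)=87/8, d(J,KOV)=41/4
step 5: merge (B,J) at d=6, Q=-103/2; branch lengths B→37/8, J→11/8; new cluster BJ
  updated: d(BJ,DGH)=19/2, d(BJ,KOV)=41/4
step 6: merge (BJ,DGH) at d=19/2, Q=-245/8; branch lengths BJ→71/16, DGH→81/16; new cluster BDGHJ
  updated: d(BDGHJ,KOV)=93/16
step 7: merge (BDGHJ,KOV) at d=93/16; branch lengths BDGHJ→93/32, KOV→93/32; new cluster BDGHJKOV
final tree: (((B:37/8,J:11/8):71/16,((D:9/2,H:11/2):39/10,G:18/5):81/16):93/32,(K:59/8,(O:9/4,V:15/4):25/8):93/32)
total length: 885/16

(((B:37/8,J:11/8):71/16,((D:9/2,H:11/2):39/10,G:18/5):81/16):93/32,(K:59/8,(O:9/4,V:15/4):25/8):93/32)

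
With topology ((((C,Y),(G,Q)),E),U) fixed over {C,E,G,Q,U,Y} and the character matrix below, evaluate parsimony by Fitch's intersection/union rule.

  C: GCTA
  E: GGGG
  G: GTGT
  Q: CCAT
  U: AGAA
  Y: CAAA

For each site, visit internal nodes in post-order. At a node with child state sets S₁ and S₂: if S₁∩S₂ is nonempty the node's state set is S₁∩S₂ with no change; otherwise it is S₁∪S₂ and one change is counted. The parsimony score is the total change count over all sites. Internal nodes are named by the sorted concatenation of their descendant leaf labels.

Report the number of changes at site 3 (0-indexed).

2

CY@0: {G} ∪ {C} = {C,G} (union, +1)
GQ@0: {G} ∪ {C} = {C,G} (union, +1)
CGQY@0: {C,G} ∩ {C,G} = {C,G} (intersection, +0)
CEGQY@0: {C,G} ∩ {G} = {G} (intersection, +0)
CEGQUY@0: {G} ∪ {A} = {A,G} (union, +1)
CY@1: {C} ∪ {A} = {A,C} (union, +1)
GQ@1: {T} ∪ {C} = {C,T} (union, +1)
CGQY@1: {A,C} ∩ {C,T} = {C} (intersection, +0)
CEGQY@1: {C} ∪ {G} = {C,G} (union, +1)
CEGQUY@1: {C,G} ∩ {G} = {G} (intersection, +0)
CY@2: {T} ∪ {A} = {A,T} (union, +1)
GQ@2: {G} ∪ {A} = {A,G} (union, +1)
CGQY@2: {A,T} ∩ {A,G} = {A} (intersection, +0)
CEGQY@2: {A} ∪ {G} = {A,G} (union, +1)
CEGQUY@2: {A,G} ∩ {A} = {A} (intersection, +0)
CY@3: {A} ∩ {A} = {A} (intersection, +0)
GQ@3: {T} ∩ {T} = {T} (intersection, +0)
CGQY@3: {A} ∪ {T} = {A,T} (union, +1)
CEGQY@3: {A,T} ∪ {G} = {A,G,T} (union, +1)
CEGQUY@3: {A,G,T} ∩ {A} = {A} (intersection, +0)
per-site changes: [3, 3, 3, 2]; total = 11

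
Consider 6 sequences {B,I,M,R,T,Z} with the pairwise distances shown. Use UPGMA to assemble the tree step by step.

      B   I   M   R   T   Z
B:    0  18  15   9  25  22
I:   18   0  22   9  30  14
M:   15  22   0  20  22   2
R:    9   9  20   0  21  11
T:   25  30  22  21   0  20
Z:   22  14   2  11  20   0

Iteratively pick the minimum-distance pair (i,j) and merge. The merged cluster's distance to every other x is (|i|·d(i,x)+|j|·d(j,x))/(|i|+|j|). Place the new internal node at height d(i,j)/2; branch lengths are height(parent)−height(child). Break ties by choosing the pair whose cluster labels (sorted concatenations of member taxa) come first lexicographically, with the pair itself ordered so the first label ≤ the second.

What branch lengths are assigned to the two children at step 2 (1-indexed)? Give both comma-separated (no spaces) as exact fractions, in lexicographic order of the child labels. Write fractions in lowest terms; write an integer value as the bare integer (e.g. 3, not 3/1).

1. join M+Z (d=2) ⇒ MZ; edges |M|=1, |Z|=1
  updated: d(B,MZ)=37/2, d(I,MZ)=18, d(MZ,R)=31/2, d(MZ,T)=21
2. join B+R (d=9) ⇒ BR; edges |B|=9/2, |R|=9/2
  updated: d(BR,I)=27/2, d(BR,MZ)=17, d(BR,T)=23
3. join BR+I (d=27/2) ⇒ BIR; edges |BR|=9/4, |I|=27/4
  updated: d(BIR,MZ)=52/3, d(BIR,T)=76/3
4. join BIR+MZ (d=52/3) ⇒ BIMRZ; edges |BIR|=23/12, |MZ|=23/3
  updated: d(BIMRZ,T)=118/5
5. join BIMRZ+T (d=118/5) ⇒ BIMRTZ; edges |BIMRZ|=47/15, |T|=59/5
final tree: ((((B:9/2,R:9/2):9/4,I:27/4):23/12,(M:1,Z:1):23/3):47/15,T:59/5)
total length: 2671/60

9/2,9/2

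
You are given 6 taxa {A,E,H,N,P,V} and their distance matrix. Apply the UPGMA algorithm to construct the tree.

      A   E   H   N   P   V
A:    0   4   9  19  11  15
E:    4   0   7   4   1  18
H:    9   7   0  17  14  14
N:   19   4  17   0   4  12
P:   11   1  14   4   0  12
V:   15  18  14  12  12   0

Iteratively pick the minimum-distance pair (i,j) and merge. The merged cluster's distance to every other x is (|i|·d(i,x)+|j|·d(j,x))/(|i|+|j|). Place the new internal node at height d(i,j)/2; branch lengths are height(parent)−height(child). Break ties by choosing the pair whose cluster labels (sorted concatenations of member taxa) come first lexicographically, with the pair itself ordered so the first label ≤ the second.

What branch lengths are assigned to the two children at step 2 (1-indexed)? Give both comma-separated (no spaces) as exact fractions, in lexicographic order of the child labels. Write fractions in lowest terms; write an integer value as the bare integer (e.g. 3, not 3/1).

3/2,2

step 1: merge (E,P) at d=1; branch lengths E→1/2, P→1/2; new cluster EP
  updated: d(A,EP)=15/2, d(EP,H)=21/2, d(EP,N)=4, d(EP,V)=15
step 2: merge (EP,N) at d=4; branch lengths EP→3/2, N→2; new cluster ENP
  updated: d(A,ENP)=34/3, d(ENP,H)=38/3, d(ENP,V)=14
step 3: merge (A,H) at d=9; branch lengths A→9/2, H→9/2; new cluster AH
  updated: d(AH,ENP)=12, d(AH,V)=29/2
step 4: merge (AH,ENP) at d=12; branch lengths AH→3/2, ENP→4; new cluster AEHNP
  updated: d(AEHNP,V)=71/5
step 5: merge (AEHNP,V) at d=71/5; branch lengths AEHNP→11/10, V→71/10; new cluster AEHNPV
final tree: (((A:9/2,H:9/2):3/2,((E:1/2,P:1/2):3/2,N:2):4):11/10,V:71/10)
total length: 136/5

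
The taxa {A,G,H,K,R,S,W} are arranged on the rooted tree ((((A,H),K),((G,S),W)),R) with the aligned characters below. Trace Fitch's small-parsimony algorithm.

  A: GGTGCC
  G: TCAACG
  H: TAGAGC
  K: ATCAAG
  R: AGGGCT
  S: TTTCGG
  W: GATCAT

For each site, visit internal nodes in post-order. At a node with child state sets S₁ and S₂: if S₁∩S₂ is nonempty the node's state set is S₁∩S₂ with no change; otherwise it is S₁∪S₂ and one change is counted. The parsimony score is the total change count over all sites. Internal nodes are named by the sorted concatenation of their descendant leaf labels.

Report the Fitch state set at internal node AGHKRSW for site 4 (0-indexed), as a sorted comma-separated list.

site 0, node AH: A={G} ∪ H={T} → {G,T} (+1)
site 0, node AHK: AH={G,T} ∪ K={A} → {A,G,T} (+1)
site 0, node GS: G={T} ∩ S={T} → {T} (+0)
site 0, node GSW: GS={T} ∪ W={G} → {G,T} (+1)
site 0, node AGHKSW: AHK={A,G,T} ∩ GSW={G,T} → {G,T} (+0)
site 0, node AGHKRSW: AGHKSW={G,T} ∪ R={A} → {A,G,T} (+1)
site 1, node AH: A={G} ∪ H={A} → {A,G} (+1)
site 1, node AHK: AH={A,G} ∪ K={T} → {A,G,T} (+1)
site 1, node GS: G={C} ∪ S={T} → {C,T} (+1)
site 1, node GSW: GS={C,T} ∪ W={A} → {A,C,T} (+1)
site 1, node AGHKSW: AHK={A,G,T} ∩ GSW={A,C,T} → {A,T} (+0)
site 1, node AGHKRSW: AGHKSW={A,T} ∪ R={G} → {A,G,T} (+1)
site 2, node AH: A={T} ∪ H={G} → {G,T} (+1)
site 2, node AHK: AH={G,T} ∪ K={C} → {C,G,T} (+1)
site 2, node GS: G={A} ∪ S={T} → {A,T} (+1)
site 2, node GSW: GS={A,T} ∩ W={T} → {T} (+0)
site 2, node AGHKSW: AHK={C,G,T} ∩ GSW={T} → {T} (+0)
site 2, node AGHKRSW: AGHKSW={T} ∪ R={G} → {G,T} (+1)
site 3, node AH: A={G} ∪ H={A} → {A,G} (+1)
site 3, node AHK: AH={A,G} ∩ K={A} → {A} (+0)
site 3, node GS: G={A} ∪ S={C} → {A,C} (+1)
site 3, node GSW: GS={A,C} ∩ W={C} → {C} (+0)
site 3, node AGHKSW: AHK={A} ∪ GSW={C} → {A,C} (+1)
site 3, node AGHKRSW: AGHKSW={A,C} ∪ R={G} → {A,C,G} (+1)
site 4, node AH: A={C} ∪ H={G} → {C,G} (+1)
site 4, node AHK: AH={C,G} ∪ K={A} → {A,C,G} (+1)
site 4, node GS: G={C} ∪ S={G} → {C,G} (+1)
site 4, node GSW: GS={C,G} ∪ W={A} → {A,C,G} (+1)
site 4, node AGHKSW: AHK={A,C,G} ∩ GSW={A,C,G} → {A,C,G} (+0)
site 4, node AGHKRSW: AGHKSW={A,C,G} ∩ R={C} → {C} (+0)
site 5, node AH: A={C} ∩ H={C} → {C} (+0)
site 5, node AHK: AH={C} ∪ K={G} → {C,G} (+1)
site 5, node GS: G={G} ∩ S={G} → {G} (+0)
site 5, node GSW: GS={G} ∪ W={T} → {G,T} (+1)
site 5, node AGHKSW: AHK={C,G} ∩ GSW={G,T} → {G} (+0)
site 5, node AGHKRSW: AGHKSW={G} ∪ R={T} → {G,T} (+1)
per-site changes: [4, 5, 4, 4, 4, 3]; total = 24

C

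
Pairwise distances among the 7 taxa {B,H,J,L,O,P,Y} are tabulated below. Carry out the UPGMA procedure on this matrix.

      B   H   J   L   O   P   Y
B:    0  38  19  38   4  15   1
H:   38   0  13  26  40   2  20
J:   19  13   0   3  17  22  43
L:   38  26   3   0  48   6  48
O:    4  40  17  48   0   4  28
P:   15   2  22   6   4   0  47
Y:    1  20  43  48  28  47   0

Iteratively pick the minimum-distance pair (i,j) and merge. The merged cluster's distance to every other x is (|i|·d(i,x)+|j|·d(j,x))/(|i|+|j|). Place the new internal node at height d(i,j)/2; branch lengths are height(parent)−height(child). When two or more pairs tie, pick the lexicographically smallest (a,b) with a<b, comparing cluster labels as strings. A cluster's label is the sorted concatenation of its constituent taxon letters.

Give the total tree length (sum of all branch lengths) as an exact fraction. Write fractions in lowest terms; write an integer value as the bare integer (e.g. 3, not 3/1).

step 1: merge (B,Y) at d=1; branch lengths B→1/2, Y→1/2; new cluster BY
  updated: d(BY,H)=29, d(BY,J)=31, d(BY,L)=43, d(BY,O)=16, d(BY,P)=31
step 2: merge (H,P) at d=2; branch lengths H→1, P→1; new cluster HP
  updated: d(BY,HP)=30, d(HP,J)=35/2, d(HP,L)=16, d(HP,O)=22
step 3: merge (J,L) at d=3; branch lengths J→3/2, L→3/2; new cluster JL
  updated: d(BY,JL)=37, d(HP,JL)=67/4, d(JL,O)=65/2
step 4: merge (BY,O) at d=16; branch lengths BY→15/2, O→8; new cluster BOY
  updated: d(BOY,HP)=82/3, d(BOY,JL)=71/2
step 5: merge (HP,JL) at d=67/4; branch lengths HP→59/8, JL→55/8; new cluster HJLP
  updated: d(BOY,HJLP)=377/12
step 6: merge (BOY,HJLP) at d=377/12; branch lengths BOY→185/24, HJLP→22/3; new cluster BHJLOPY
final tree: (((B:1/2,Y:1/2):15/2,O:8):185/24,((H:1,P:1):59/8,(J:3/2,L:3/2):55/8):22/3)
total length: 1219/24

1219/24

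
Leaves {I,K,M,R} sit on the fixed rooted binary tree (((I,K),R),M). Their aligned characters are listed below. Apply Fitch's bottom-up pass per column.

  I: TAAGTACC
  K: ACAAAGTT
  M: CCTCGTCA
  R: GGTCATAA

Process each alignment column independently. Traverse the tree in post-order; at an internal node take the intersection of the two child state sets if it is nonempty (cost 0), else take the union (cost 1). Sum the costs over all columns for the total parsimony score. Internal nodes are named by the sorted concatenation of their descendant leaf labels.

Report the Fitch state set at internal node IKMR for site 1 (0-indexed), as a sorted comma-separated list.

C

site 0, node IK: I={T} ∪ K={A} → {A,T} (+1)
site 0, node IKR: IK={A,T} ∪ R={G} → {A,G,T} (+1)
site 0, node IKMR: IKR={A,G,T} ∪ M={C} → {A,C,G,T} (+1)
site 1, node IK: I={A} ∪ K={C} → {A,C} (+1)
site 1, node IKR: IK={A,C} ∪ R={G} → {A,C,G} (+1)
site 1, node IKMR: IKR={A,C,G} ∩ M={C} → {C} (+0)
site 2, node IK: I={A} ∩ K={A} → {A} (+0)
site 2, node IKR: IK={A} ∪ R={T} → {A,T} (+1)
site 2, node IKMR: IKR={A,T} ∩ M={T} → {T} (+0)
site 3, node IK: I={G} ∪ K={A} → {A,G} (+1)
site 3, node IKR: IK={A,G} ∪ R={C} → {A,C,G} (+1)
site 3, node IKMR: IKR={A,C,G} ∩ M={C} → {C} (+0)
site 4, node IK: I={T} ∪ K={A} → {A,T} (+1)
site 4, node IKR: IK={A,T} ∩ R={A} → {A} (+0)
site 4, node IKMR: IKR={A} ∪ M={G} → {A,G} (+1)
site 5, node IK: I={A} ∪ K={G} → {A,G} (+1)
site 5, node IKR: IK={A,G} ∪ R={T} → {A,G,T} (+1)
site 5, node IKMR: IKR={A,G,T} ∩ M={T} → {T} (+0)
site 6, node IK: I={C} ∪ K={T} → {C,T} (+1)
site 6, node IKR: IK={C,T} ∪ R={A} → {A,C,T} (+1)
site 6, node IKMR: IKR={A,C,T} ∩ M={C} → {C} (+0)
site 7, node IK: I={C} ∪ K={T} → {C,T} (+1)
site 7, node IKR: IK={C,T} ∪ R={A} → {A,C,T} (+1)
site 7, node IKMR: IKR={A,C,T} ∩ M={A} → {A} (+0)
per-site changes: [3, 2, 1, 2, 2, 2, 2, 2]; total = 16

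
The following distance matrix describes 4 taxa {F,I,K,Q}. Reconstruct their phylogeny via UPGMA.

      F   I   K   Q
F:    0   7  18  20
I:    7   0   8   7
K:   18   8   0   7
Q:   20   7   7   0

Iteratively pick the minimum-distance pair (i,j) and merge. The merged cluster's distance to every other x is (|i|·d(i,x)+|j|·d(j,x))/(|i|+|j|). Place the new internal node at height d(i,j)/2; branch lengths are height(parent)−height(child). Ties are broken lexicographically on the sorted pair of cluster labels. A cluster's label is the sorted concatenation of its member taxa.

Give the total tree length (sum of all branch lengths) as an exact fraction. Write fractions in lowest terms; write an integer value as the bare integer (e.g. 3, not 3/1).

step 1: merge (F,I) at d=7; branch lengths F→7/2, I→7/2; new cluster FI
  updated: d(FI,K)=13, d(FI,Q)=27/2
step 2: merge (K,Q) at d=7; branch lengths K→7/2, Q→7/2; new cluster KQ
  updated: d(FI,KQ)=53/4
step 3: merge (FI,KQ) at d=53/4; branch lengths FI→25/8, KQ→25/8; new cluster FIKQ
final tree: ((F:7/2,I:7/2):25/8,(K:7/2,Q:7/2):25/8)
total length: 81/4

81/4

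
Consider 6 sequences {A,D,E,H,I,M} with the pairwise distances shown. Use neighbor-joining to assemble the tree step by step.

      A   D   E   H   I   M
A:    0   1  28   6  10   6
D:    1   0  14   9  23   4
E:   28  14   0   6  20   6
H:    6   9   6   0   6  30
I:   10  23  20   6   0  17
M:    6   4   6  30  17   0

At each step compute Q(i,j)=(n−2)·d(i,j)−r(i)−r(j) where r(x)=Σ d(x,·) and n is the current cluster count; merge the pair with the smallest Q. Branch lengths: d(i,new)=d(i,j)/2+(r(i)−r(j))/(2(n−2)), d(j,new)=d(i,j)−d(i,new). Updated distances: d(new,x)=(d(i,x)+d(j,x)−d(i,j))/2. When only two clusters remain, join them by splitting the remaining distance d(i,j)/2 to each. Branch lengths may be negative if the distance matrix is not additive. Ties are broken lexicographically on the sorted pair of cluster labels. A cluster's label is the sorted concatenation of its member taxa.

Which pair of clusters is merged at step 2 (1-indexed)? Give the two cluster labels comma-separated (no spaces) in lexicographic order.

1. join E+M (d=6, Q=-113) ⇒ EM; edges |E|=35/8, |M|=13/8
  updated: d(A,EM)=14, d(D,EM)=6, d(EM,H)=15, d(EM,I)=31/2
2. join H+I (d=6, Q=-145/2) ⇒ HI; edges |H|=-1/12, |I|=73/12
  updated: d(A,HI)=5, d(D,HI)=13, d(EM,HI)=49/4
3. join A+HI (d=5, Q=-161/4) ⇒ AHI; edges |A|=-1/16, |HI|=81/16
  updated: d(AHI,D)=9/2, d(AHI,EM)=85/8
4. join AHI+D (d=9/2, Q=-169/8) ⇒ ADHI; edges |AHI|=73/16, |D|=-1/16
  updated: d(ADHI,EM)=97/16
5. join ADHI+EM (d=97/16) ⇒ ADEHIM; edges |ADHI|=97/32, |EM|=97/32
final tree: (((A:-1/16,(H:-1/12,I:73/12):81/16):73/16,D:-1/16):97/32,(E:35/8,M:13/8):97/32)
total length: 441/16

H,I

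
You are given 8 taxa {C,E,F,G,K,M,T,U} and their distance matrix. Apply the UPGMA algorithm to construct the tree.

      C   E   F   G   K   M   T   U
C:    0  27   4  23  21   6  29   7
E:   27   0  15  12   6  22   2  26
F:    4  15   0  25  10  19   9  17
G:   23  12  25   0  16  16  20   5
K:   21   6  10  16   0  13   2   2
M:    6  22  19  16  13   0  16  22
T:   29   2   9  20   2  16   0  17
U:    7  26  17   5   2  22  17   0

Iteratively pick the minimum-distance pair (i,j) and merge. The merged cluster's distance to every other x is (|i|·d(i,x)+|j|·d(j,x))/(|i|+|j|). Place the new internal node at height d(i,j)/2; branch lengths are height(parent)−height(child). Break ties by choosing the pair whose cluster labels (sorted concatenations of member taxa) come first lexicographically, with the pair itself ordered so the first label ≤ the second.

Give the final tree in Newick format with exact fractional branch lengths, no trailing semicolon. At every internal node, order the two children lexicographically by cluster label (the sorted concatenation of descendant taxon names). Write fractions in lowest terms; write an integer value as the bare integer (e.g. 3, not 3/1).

(((C:2,F:2):17/4,M:25/4):169/60,((E:1,T:1):71/12,(G:21/4,(K:1,U:1):17/4):5/3):43/20)

iteration 1: select E,T (d=2); attach at lengths (1, 1); label the merged cluster ET
  updated: d(C,ET)=28, d(ET,F)=12, d(ET,G)=16, d(ET,K)=4, d(ET,M)=19, d(ET,U)=43/2
iteration 2: select K,U (d=2); attach at lengths (1, 1); label the merged cluster KU
  updated: d(C,KU)=14, d(ET,KU)=51/4, d(F,KU)=27/2, d(G,KU)=21/2, d(KU,M)=35/2
iteration 3: select C,F (d=4); attach at lengths (2, 2); label the merged cluster CF
  updated: d(CF,ET)=20, d(CF,G)=24, d(CF,KU)=55/4, d(CF,M)=25/2
iteration 4: select G,KU (d=21/2); attach at lengths (21/4, 17/4); label the merged cluster GKU
  updated: d(CF,GKU)=103/6, d(ET,GKU)=83/6, d(GKU,M)=17
iteration 5: select CF,M (d=25/2); attach at lengths (17/4, 25/4); label the merged cluster CFM
  updated: d(CFM,ET)=59/3, d(CFM,GKU)=154/9
iteration 6: select ET,GKU (d=83/6); attach at lengths (71/12, 5/3); label the merged cluster EGKTU
  updated: d(CFM,EGKTU)=272/15
iteration 7: select CFM,EGKTU (d=272/15); attach at lengths (169/60, 43/20); label the merged cluster CEFGKMTU
final tree: (((C:2,F:2):17/4,M:25/4):169/60,((E:1,T:1):71/12,(G:21/4,(K:1,U:1):17/4):5/3):43/20)
total length: 811/20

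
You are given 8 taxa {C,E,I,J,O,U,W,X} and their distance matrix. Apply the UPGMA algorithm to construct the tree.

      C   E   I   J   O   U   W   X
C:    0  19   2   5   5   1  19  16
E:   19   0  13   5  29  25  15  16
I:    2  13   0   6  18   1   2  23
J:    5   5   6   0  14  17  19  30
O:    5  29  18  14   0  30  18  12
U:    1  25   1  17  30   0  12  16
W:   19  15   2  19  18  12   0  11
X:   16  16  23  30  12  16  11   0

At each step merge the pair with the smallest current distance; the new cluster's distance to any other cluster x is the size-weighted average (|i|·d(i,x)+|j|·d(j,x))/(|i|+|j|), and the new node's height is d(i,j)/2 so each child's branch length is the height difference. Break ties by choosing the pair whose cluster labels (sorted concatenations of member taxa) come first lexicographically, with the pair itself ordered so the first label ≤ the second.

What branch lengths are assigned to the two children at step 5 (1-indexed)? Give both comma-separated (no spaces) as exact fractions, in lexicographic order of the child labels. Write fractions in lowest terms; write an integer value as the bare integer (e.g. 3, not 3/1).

iteration 1: select C,U (d=1); attach at lengths (1/2, 1/2); label the merged cluster CU
  updated: d(CU,E)=22, d(CU,I)=3/2, d(CU,J)=11, d(CU,O)=35/2, d(CU,W)=31/2, d(CU,X)=16
iteration 2: select CU,I (d=3/2); attach at lengths (1/4, 3/4); label the merged cluster CIU
  updated: d(CIU,E)=19, d(CIU,J)=28/3, d(CIU,O)=53/3, d(CIU,W)=11, d(CIU,X)=55/3
iteration 3: select E,J (d=5); attach at lengths (5/2, 5/2); label the merged cluster EJ
  updated: d(CIU,EJ)=85/6, d(EJ,O)=43/2, d(EJ,W)=17, d(EJ,X)=23
iteration 4: select CIU,W (d=11); attach at lengths (19/4, 11/2); label the merged cluster CIUW
  updated: d(CIUW,EJ)=119/8, d(CIUW,O)=71/4, d(CIUW,X)=33/2
iteration 5: select O,X (d=12); attach at lengths (6, 6); label the merged cluster OX
  updated: d(CIUW,OX)=137/8, d(EJ,OX)=89/4
iteration 6: select CIUW,EJ (d=119/8); attach at lengths (31/16, 79/16); label the merged cluster CEIJUW
  updated: d(CEIJUW,OX)=113/6
iteration 7: select CEIJUW,OX (d=113/6); attach at lengths (95/48, 41/12); label the merged cluster CEIJOUWX
final tree: (((((C:1/2,U:1/2):1/4,I:3/4):19/4,W:11/2):31/16,(E:5/2,J:5/2):79/16):95/48,(O:6,X:6):41/12)
total length: 1993/48

6,6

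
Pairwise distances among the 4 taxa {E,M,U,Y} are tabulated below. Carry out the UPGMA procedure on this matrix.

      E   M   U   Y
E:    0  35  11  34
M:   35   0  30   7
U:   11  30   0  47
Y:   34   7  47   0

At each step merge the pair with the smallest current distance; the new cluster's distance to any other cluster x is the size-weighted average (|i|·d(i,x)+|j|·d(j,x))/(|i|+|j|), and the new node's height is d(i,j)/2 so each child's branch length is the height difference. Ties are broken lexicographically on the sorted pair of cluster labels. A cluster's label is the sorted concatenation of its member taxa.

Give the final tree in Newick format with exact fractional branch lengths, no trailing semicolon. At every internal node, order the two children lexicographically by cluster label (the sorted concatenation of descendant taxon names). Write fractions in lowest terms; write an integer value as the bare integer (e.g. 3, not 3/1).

((E:11/2,U:11/2):51/4,(M:7/2,Y:7/2):59/4)

step 1: merge (M,Y) at d=7; branch lengths M→7/2, Y→7/2; new cluster MY
  updated: d(E,MY)=69/2, d(MY,U)=77/2
step 2: merge (E,U) at d=11; branch lengths E→11/2, U→11/2; new cluster EU
  updated: d(EU,MY)=73/2
step 3: merge (EU,MY) at d=73/2; branch lengths EU→51/4, MY→59/4; new cluster EMUY
final tree: ((E:11/2,U:11/2):51/4,(M:7/2,Y:7/2):59/4)
total length: 91/2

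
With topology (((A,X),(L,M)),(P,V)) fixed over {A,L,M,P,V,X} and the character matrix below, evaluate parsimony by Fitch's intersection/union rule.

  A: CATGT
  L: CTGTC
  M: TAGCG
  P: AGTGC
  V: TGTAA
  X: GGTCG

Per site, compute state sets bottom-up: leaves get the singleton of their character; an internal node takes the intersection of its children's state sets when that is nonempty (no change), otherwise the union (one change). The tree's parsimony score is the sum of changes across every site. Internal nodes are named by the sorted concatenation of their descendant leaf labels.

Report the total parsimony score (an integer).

16

[col 0] AX: children A:{C}, X:{G} ∪→ {C,G}; cost 1
[col 0] LM: children L:{C}, M:{T} ∪→ {C,T}; cost 1
[col 0] ALMX: children AX:{C,G}, LM:{C,T} ∩→ {C}; cost 0
[col 0] PV: children P:{A}, V:{T} ∪→ {A,T}; cost 1
[col 0] ALMPVX: children ALMX:{C}, PV:{A,T} ∪→ {A,C,T}; cost 1
[col 1] AX: children A:{A}, X:{G} ∪→ {A,G}; cost 1
[col 1] LM: children L:{T}, M:{A} ∪→ {A,T}; cost 1
[col 1] ALMX: children AX:{A,G}, LM:{A,T} ∩→ {A}; cost 0
[col 1] PV: children P:{G}, V:{G} ∩→ {G}; cost 0
[col 1] ALMPVX: children ALMX:{A}, PV:{G} ∪→ {A,G}; cost 1
[col 2] AX: children A:{T}, X:{T} ∩→ {T}; cost 0
[col 2] LM: children L:{G}, M:{G} ∩→ {G}; cost 0
[col 2] ALMX: children AX:{T}, LM:{G} ∪→ {G,T}; cost 1
[col 2] PV: children P:{T}, V:{T} ∩→ {T}; cost 0
[col 2] ALMPVX: children ALMX:{G,T}, PV:{T} ∩→ {T}; cost 0
[col 3] AX: children A:{G}, X:{C} ∪→ {C,G}; cost 1
[col 3] LM: children L:{T}, M:{C} ∪→ {C,T}; cost 1
[col 3] ALMX: children AX:{C,G}, LM:{C,T} ∩→ {C}; cost 0
[col 3] PV: children P:{G}, V:{A} ∪→ {A,G}; cost 1
[col 3] ALMPVX: children ALMX:{C}, PV:{A,G} ∪→ {A,C,G}; cost 1
[col 4] AX: children A:{T}, X:{G} ∪→ {G,T}; cost 1
[col 4] LM: children L:{C}, M:{G} ∪→ {C,G}; cost 1
[col 4] ALMX: children AX:{G,T}, LM:{C,G} ∩→ {G}; cost 0
[col 4] PV: children P:{C}, V:{A} ∪→ {A,C}; cost 1
[col 4] ALMPVX: children ALMX:{G}, PV:{A,C} ∪→ {A,C,G}; cost 1
per-site changes: [4, 3, 1, 4, 4]; total = 16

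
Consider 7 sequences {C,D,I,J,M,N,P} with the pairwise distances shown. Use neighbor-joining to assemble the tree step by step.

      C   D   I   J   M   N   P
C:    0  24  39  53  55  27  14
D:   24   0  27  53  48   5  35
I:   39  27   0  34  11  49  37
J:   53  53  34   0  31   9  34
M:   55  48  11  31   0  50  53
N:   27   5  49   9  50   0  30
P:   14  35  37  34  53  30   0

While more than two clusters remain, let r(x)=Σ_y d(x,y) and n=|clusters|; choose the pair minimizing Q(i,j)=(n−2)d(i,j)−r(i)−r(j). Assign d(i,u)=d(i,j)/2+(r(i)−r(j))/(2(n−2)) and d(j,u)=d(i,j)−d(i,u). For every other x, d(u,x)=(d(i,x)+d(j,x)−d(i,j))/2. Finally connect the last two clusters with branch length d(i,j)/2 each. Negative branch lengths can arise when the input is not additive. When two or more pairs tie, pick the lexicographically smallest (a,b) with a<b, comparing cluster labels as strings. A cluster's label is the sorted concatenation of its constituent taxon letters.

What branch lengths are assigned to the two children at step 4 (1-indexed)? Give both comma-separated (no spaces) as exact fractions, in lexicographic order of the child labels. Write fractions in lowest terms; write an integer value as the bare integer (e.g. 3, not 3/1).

iteration 1: select I,M (d=11, Q=-390); attach at lengths (2/5, 53/5); label the merged cluster IM
  updated: d(C,IM)=83/2, d(D,IM)=32, d(IM,J)=27, d(IM,N)=44, d(IM,P)=79/2
iteration 2: select C,P (d=14, Q=-256); attach at lengths (63/8, 49/8); label the merged cluster CP
  updated: d(CP,D)=45/2, d(CP,IM)=67/2, d(CP,J)=73/2, d(CP,N)=43/2
iteration 3: select IM,J (d=27, Q=-181); attach at lengths (46/3, 35/3); label the merged cluster IJM
  updated: d(CP,IJM)=43/2, d(D,IJM)=29, d(IJM,N)=13
iteration 4: select CP,IJM (d=43/2, Q=-86); attach at lengths (45/4, 41/4); label the merged cluster CIJMP
  updated: d(CIJMP,D)=15, d(CIJMP,N)=13/2
iteration 5: select CIJMP,D (d=15, Q=-53/2); attach at lengths (33/4, 27/4); label the merged cluster CDIJMP
  updated: d(CDIJMP,N)=-7/4
iteration 6: select CDIJMP,N (d=-7/4); attach at lengths (-7/8, -7/8); label the merged cluster CDIJMNP
final tree: ((((C:63/8,P:49/8):45/4,((I:2/5,M:53/5):46/3,J:35/3):41/4):33/4,D:27/4):-7/8,N:-7/8)
total length: 347/4

45/4,41/4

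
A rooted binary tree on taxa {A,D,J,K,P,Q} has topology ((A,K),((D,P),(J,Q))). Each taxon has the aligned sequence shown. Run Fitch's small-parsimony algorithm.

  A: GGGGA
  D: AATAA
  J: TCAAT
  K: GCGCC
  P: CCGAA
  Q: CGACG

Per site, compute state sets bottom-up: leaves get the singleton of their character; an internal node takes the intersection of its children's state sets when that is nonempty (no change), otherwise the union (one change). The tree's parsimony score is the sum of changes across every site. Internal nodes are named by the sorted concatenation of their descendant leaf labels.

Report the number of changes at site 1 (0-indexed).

AK@0: {G} ∩ {G} = {G} (intersection, +0)
DP@0: {A} ∪ {C} = {A,C} (union, +1)
JQ@0: {T} ∪ {C} = {C,T} (union, +1)
DJPQ@0: {A,C} ∩ {C,T} = {C} (intersection, +0)
ADJKPQ@0: {G} ∪ {C} = {C,G} (union, +1)
AK@1: {G} ∪ {C} = {C,G} (union, +1)
DP@1: {A} ∪ {C} = {A,C} (union, +1)
JQ@1: {C} ∪ {G} = {C,G} (union, +1)
DJPQ@1: {A,C} ∩ {C,G} = {C} (intersection, +0)
ADJKPQ@1: {C,G} ∩ {C} = {C} (intersection, +0)
AK@2: {G} ∩ {G} = {G} (intersection, +0)
DP@2: {T} ∪ {G} = {G,T} (union, +1)
JQ@2: {A} ∩ {A} = {A} (intersection, +0)
DJPQ@2: {G,T} ∪ {A} = {A,G,T} (union, +1)
ADJKPQ@2: {G} ∩ {A,G,T} = {G} (intersection, +0)
AK@3: {G} ∪ {C} = {C,G} (union, +1)
DP@3: {A} ∩ {A} = {A} (intersection, +0)
JQ@3: {A} ∪ {C} = {A,C} (union, +1)
DJPQ@3: {A} ∩ {A,C} = {A} (intersection, +0)
ADJKPQ@3: {C,G} ∪ {A} = {A,C,G} (union, +1)
AK@4: {A} ∪ {C} = {A,C} (union, +1)
DP@4: {A} ∩ {A} = {A} (intersection, +0)
JQ@4: {T} ∪ {G} = {G,T} (union, +1)
DJPQ@4: {A} ∪ {G,T} = {A,G,T} (union, +1)
ADJKPQ@4: {A,C} ∩ {A,G,T} = {A} (intersection, +0)
per-site changes: [3, 3, 2, 3, 3]; total = 14

3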